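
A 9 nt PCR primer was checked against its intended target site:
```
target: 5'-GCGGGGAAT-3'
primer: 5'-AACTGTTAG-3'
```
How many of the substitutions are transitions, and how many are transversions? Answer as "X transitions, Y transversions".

1 transition, 6 transversions

Transitions (purine↔purine or pyrimidine↔pyrimidine): 1 G→A.
Transversions (purine↔pyrimidine): 2 C→A, 3 G→C, 4 G→T, 6 G→T, 7 A→T, 9 T→G.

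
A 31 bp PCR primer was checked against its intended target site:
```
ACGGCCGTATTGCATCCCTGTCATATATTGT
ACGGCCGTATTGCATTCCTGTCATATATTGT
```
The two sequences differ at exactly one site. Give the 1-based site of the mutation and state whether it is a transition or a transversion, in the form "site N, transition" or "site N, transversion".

The sequences differ only at site 16: C→T (pyrimidine→pyrimidine), a transition.

site 16, transition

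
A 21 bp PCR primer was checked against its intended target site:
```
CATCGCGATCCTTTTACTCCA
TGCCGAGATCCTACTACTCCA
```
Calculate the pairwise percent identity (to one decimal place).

71.4%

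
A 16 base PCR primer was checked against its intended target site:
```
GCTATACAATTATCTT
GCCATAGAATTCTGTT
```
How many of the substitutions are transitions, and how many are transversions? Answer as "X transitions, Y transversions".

1 transition, 3 transversions

Mismatches (1-based):
base 3: T→C (pyrimidine→pyrimidine, transition)
base 7: C→G (pyrimidine→purine, transversion)
base 12: A→C (purine→pyrimidine, transversion)
base 14: C→G (pyrimidine→purine, transversion)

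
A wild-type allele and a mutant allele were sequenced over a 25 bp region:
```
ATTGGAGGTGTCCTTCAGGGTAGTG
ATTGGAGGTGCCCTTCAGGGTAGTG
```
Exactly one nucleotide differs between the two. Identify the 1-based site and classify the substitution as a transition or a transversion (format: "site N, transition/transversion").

site 11, transition

The sequences differ only at site 11: T→C (pyrimidine→pyrimidine), a transition.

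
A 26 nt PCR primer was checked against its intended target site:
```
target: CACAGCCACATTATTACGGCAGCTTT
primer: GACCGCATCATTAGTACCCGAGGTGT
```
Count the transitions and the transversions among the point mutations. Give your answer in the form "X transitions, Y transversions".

Mismatches (1-based):
position 1: C→G (pyrimidine→purine, transversion)
position 4: A→C (purine→pyrimidine, transversion)
position 7: C→A (pyrimidine→purine, transversion)
position 8: A→T (purine→pyrimidine, transversion)
position 14: T→G (pyrimidine→purine, transversion)
position 18: G→C (purine→pyrimidine, transversion)
position 19: G→C (purine→pyrimidine, transversion)
position 20: C→G (pyrimidine→purine, transversion)
position 23: C→G (pyrimidine→purine, transversion)
position 25: T→G (pyrimidine→purine, transversion)

0 transitions, 10 transversions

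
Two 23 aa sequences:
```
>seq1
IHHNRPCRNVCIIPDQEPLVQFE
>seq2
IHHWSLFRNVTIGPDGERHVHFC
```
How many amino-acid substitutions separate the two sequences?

11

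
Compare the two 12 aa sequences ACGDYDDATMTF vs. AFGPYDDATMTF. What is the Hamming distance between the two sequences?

The sequences differ at residues 2, 4 (1-based) — 2 in total.

2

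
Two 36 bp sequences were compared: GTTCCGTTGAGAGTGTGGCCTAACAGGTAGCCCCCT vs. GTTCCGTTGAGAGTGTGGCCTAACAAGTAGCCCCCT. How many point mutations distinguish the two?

1

The sequences differ at sites 26 (1-based) — 1 in total.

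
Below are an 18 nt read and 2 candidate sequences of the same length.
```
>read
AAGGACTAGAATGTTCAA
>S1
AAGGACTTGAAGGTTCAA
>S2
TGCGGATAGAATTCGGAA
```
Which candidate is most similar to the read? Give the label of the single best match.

S1

Hamming distances to read — S1: 2; S2: 9.
Smallest is S1 with 2 mismatches.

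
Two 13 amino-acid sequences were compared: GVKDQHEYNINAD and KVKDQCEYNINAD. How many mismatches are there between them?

2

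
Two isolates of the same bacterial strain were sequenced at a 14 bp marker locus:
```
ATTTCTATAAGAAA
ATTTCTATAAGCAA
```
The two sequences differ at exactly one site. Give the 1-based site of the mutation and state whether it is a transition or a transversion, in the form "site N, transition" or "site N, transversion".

Site 12 changes A→C. A is a purine and C is a pyrimidine, so this is a transversion.

site 12, transversion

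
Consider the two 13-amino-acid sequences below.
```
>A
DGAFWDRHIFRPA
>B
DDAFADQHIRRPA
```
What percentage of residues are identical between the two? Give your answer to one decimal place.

Mismatches at positions 2, 5, 7, 10 (1-based): 4 of 13.
Identical positions: 9/13 = 69.23% → 69.2%.

69.2%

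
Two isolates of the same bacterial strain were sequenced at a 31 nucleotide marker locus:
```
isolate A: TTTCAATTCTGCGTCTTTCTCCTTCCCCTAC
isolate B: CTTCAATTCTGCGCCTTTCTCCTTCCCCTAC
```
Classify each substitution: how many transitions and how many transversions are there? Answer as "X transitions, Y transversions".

Transitions (purine↔purine or pyrimidine↔pyrimidine): 1 T→C, 14 T→C.
Transversions (purine↔pyrimidine): none.

2 transitions, 0 transversions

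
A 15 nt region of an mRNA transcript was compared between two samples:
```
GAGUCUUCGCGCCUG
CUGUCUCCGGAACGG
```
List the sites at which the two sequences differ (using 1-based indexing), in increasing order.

1, 2, 7, 10, 11, 12, 14

Scanning 1-based: 1: G/C; 2: A/U; 7: U/C; 10: C/G; 11: G/A; 12: C/A; 14: U/G.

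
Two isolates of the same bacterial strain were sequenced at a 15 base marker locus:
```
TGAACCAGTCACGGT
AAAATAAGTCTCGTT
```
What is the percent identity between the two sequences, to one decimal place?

60.0%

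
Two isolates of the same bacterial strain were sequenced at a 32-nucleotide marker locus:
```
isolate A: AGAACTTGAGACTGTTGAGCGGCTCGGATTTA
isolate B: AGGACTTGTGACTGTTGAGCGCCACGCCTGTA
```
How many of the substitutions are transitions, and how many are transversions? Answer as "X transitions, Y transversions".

Transitions (purine↔purine or pyrimidine↔pyrimidine): 3 A→G.
Transversions (purine↔pyrimidine): 9 A→T, 22 G→C, 24 T→A, 27 G→C, 28 A→C, 30 T→G.

1 transition, 6 transversions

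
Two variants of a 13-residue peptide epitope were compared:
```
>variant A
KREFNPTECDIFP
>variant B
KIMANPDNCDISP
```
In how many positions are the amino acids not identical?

6

Mismatches (1-based): position 2: R→I; position 3: E→M; position 4: F→A; position 7: T→D; position 8: E→N; position 12: F→S.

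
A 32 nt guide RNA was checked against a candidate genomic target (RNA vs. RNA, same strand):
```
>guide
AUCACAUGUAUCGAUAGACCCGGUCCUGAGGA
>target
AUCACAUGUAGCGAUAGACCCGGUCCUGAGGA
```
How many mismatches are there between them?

1

The sequences differ at bases 11 (1-based) — 1 in total.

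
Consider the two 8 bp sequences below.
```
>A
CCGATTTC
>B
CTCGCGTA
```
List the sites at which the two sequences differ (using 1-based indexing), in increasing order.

Differences at site 2 (C→T), site 3 (G→C), site 4 (A→G), site 5 (T→C), site 6 (T→G), site 8 (C→A).

2, 3, 4, 5, 6, 8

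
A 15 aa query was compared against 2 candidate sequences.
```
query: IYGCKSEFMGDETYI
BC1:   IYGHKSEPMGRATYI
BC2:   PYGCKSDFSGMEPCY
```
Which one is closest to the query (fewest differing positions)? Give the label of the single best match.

Hamming distances to query — BC1: 4; BC2: 7.
Smallest is BC1 with 4 mismatches.

BC1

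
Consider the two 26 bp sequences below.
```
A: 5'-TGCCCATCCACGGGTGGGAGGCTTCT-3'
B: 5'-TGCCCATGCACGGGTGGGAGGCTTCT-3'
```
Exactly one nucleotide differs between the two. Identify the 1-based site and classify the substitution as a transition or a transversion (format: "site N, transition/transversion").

site 8, transversion

The sequences differ only at site 8: C→G (pyrimidine→purine), a transversion.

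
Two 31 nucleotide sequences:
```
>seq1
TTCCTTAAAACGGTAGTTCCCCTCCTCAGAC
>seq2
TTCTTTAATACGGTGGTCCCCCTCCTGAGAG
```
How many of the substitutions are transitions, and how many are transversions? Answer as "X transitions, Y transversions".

3 transitions, 3 transversions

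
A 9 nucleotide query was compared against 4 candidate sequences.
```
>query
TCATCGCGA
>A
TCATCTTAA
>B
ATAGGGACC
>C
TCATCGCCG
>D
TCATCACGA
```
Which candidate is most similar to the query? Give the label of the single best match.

A differs at 3 positions; B differs at 7 positions; C differs at 2 positions; D differs at 1 position. The closest is D.

D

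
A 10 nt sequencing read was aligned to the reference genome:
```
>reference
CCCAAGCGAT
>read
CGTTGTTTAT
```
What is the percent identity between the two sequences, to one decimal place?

7 positions differ (2, 3, 4, 5, 6, 7, 8), so 3 of 10 match: 3/10 = 30%.

30.0%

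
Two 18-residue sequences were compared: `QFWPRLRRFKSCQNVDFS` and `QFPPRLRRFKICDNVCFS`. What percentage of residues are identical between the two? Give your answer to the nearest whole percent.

Mismatches at positions 3, 11, 13, 16 (1-based): 4 of 18.
Identical positions: 14/18 = 77.78% → 78%.

78%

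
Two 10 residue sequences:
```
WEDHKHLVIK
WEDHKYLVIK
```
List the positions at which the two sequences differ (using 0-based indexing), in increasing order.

Scanning 0-based: 5: H/Y.

5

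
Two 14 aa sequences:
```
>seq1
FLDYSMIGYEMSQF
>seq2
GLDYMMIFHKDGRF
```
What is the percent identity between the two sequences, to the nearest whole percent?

8 positions differ (1, 5, 8, 9, 10, 11, 12, 13), so 6 of 14 match: 6/14 = 42.86%.

43%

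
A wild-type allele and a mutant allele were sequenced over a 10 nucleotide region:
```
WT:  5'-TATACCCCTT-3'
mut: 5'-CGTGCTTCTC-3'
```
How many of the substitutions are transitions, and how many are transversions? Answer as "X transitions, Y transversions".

6 transitions, 0 transversions

Mismatches (1-based):
base 1: T→C (pyrimidine→pyrimidine, transition)
base 2: A→G (purine→purine, transition)
base 4: A→G (purine→purine, transition)
base 6: C→T (pyrimidine→pyrimidine, transition)
base 7: C→T (pyrimidine→pyrimidine, transition)
base 10: T→C (pyrimidine→pyrimidine, transition)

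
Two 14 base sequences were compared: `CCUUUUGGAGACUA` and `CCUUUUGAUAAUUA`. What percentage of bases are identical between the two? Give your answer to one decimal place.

71.4%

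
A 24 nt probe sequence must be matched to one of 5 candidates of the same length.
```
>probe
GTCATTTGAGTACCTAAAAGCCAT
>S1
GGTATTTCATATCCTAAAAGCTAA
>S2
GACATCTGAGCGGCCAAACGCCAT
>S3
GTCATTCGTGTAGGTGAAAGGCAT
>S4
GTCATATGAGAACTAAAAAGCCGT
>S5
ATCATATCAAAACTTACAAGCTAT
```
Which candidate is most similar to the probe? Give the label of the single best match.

Hamming distances to probe — S1: 8; S2: 7; S3: 6; S4: 5; S5: 8.
Smallest is S4 with 5 mismatches.

S4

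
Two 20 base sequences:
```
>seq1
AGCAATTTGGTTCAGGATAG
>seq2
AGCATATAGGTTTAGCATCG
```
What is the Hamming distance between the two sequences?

Comparing position by position, 6 bases differ: 5 (A/T), 6 (T/A), 8 (T/A), 13 (C/T), 16 (G/C), 19 (A/C).

6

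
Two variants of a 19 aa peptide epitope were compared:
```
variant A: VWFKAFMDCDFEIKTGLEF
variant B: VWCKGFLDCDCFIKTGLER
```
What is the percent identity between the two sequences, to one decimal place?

68.4%

6 positions differ (3, 5, 7, 11, 12, 19), so 13 of 19 match: 13/19 = 68.42%.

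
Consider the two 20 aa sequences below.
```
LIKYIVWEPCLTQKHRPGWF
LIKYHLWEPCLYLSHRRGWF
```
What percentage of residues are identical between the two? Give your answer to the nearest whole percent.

70%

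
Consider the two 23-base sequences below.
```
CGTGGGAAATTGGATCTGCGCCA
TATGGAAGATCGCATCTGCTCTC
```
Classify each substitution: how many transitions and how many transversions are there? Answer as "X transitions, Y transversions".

Transitions (purine↔purine or pyrimidine↔pyrimidine): 1 C→T, 2 G→A, 6 G→A, 8 A→G, 11 T→C, 22 C→T.
Transversions (purine↔pyrimidine): 13 G→C, 20 G→T, 23 A→C.

6 transitions, 3 transversions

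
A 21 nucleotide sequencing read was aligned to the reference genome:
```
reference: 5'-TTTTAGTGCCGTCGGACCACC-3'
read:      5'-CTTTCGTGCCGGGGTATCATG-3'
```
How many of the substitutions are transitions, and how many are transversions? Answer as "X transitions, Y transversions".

Mismatches (1-based):
site 1: T→C (pyrimidine→pyrimidine, transition)
site 5: A→C (purine→pyrimidine, transversion)
site 12: T→G (pyrimidine→purine, transversion)
site 13: C→G (pyrimidine→purine, transversion)
site 15: G→T (purine→pyrimidine, transversion)
site 17: C→T (pyrimidine→pyrimidine, transition)
site 20: C→T (pyrimidine→pyrimidine, transition)
site 21: C→G (pyrimidine→purine, transversion)

3 transitions, 5 transversions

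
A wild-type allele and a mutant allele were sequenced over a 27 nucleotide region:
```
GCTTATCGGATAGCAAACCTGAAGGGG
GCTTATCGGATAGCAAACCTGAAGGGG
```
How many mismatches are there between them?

The two sequences are identical at every position.

0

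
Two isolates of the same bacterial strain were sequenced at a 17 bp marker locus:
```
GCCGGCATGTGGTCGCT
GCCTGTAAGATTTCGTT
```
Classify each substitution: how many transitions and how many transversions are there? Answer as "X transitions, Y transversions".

Transitions (purine↔purine or pyrimidine↔pyrimidine): 6 C→T, 16 C→T.
Transversions (purine↔pyrimidine): 4 G→T, 8 T→A, 10 T→A, 11 G→T, 12 G→T.

2 transitions, 5 transversions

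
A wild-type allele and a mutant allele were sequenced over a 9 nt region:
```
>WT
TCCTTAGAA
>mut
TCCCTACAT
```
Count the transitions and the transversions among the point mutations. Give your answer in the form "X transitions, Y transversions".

1 transition, 2 transversions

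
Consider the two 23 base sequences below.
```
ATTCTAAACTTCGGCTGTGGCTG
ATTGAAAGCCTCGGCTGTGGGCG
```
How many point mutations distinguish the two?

6

Mismatches (1-based): site 4: C→G; site 5: T→A; site 8: A→G; site 10: T→C; site 21: C→G; site 22: T→C.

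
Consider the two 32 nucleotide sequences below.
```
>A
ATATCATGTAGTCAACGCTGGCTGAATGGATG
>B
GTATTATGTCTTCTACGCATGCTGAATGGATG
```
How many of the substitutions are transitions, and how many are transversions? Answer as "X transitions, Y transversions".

2 transitions, 5 transversions

Mismatches (1-based):
position 1: A→G (purine→purine, transition)
position 5: C→T (pyrimidine→pyrimidine, transition)
position 10: A→C (purine→pyrimidine, transversion)
position 11: G→T (purine→pyrimidine, transversion)
position 14: A→T (purine→pyrimidine, transversion)
position 19: T→A (pyrimidine→purine, transversion)
position 20: G→T (purine→pyrimidine, transversion)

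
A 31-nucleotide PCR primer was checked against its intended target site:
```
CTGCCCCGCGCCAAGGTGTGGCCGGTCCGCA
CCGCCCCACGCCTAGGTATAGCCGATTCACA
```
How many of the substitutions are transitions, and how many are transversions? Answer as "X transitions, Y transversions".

Transitions (purine↔purine or pyrimidine↔pyrimidine): 2 T→C, 8 G→A, 18 G→A, 20 G→A, 25 G→A, 27 C→T, 29 G→A.
Transversions (purine↔pyrimidine): 13 A→T.

7 transitions, 1 transversion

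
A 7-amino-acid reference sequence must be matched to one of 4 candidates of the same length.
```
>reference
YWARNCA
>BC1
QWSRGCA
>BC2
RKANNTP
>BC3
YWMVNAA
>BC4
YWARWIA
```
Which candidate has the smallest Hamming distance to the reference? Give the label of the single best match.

BC4

Hamming distances to reference — BC1: 3; BC2: 5; BC3: 3; BC4: 2.
Smallest is BC4 with 2 mismatches.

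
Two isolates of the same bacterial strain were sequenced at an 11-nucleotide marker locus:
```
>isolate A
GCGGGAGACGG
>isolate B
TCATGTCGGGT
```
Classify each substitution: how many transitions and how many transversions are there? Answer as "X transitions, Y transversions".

Transitions (purine↔purine or pyrimidine↔pyrimidine): 3 G→A, 8 A→G.
Transversions (purine↔pyrimidine): 1 G→T, 4 G→T, 6 A→T, 7 G→C, 9 C→G, 11 G→T.

2 transitions, 6 transversions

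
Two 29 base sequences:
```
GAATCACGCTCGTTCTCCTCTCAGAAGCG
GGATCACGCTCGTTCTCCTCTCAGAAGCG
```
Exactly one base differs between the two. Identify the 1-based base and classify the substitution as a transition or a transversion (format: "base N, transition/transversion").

Base 2 changes A→G. A is a purine and G is a purine, so this is a transition.

base 2, transition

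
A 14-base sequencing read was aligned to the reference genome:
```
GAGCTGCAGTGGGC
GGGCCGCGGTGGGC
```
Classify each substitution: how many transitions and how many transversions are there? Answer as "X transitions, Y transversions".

Transitions (purine↔purine or pyrimidine↔pyrimidine): 2 A→G, 5 T→C, 8 A→G.
Transversions (purine↔pyrimidine): none.

3 transitions, 0 transversions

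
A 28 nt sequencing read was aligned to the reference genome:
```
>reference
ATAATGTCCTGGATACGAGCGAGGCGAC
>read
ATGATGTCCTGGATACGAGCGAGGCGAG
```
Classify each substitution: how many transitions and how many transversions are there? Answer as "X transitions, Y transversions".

1 transition, 1 transversion

Mismatches (1-based):
position 3: A→G (purine→purine, transition)
position 28: C→G (pyrimidine→purine, transversion)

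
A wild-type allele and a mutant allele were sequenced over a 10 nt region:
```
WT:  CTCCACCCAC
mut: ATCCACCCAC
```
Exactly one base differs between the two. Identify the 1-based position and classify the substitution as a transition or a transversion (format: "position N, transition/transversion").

Position 1 changes C→A. C is a pyrimidine and A is a purine, so this is a transversion.

position 1, transversion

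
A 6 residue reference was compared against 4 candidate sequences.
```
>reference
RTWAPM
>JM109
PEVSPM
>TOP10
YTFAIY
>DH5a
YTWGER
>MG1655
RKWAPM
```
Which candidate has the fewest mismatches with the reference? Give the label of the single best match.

Hamming distances to reference — JM109: 4; TOP10: 4; DH5a: 4; MG1655: 1.
Smallest is MG1655 with 1 mismatch.

MG1655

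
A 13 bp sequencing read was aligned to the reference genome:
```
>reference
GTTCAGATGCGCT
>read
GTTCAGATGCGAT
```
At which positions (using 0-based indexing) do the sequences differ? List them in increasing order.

11

Differences at position 11 (C→A).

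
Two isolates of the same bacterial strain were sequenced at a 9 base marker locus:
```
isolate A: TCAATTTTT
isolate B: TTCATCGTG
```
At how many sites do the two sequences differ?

Comparing position by position, 5 sites differ: 2 (C/T), 3 (A/C), 6 (T/C), 7 (T/G), 9 (T/G).

5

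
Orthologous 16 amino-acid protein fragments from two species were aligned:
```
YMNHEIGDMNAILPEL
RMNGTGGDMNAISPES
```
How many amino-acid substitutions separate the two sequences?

6

Comparing position by position, 6 positions differ: 1 (Y/R), 4 (H/G), 5 (E/T), 6 (I/G), 13 (L/S), 16 (L/S).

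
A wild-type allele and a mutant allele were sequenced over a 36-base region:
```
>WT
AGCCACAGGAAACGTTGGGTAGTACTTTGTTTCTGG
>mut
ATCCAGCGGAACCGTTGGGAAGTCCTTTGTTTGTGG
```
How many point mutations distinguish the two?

The sequences differ at bases 2, 6, 7, 12, 20, 24, 33 (1-based) — 7 in total.

7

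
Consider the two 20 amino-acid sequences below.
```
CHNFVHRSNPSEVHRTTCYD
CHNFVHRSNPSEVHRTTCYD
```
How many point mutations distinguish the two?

0

The two sequences are identical at every position.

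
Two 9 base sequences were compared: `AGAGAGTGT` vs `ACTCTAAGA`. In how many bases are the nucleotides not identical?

Comparing position by position, 7 bases differ: 2 (G/C), 3 (A/T), 4 (G/C), 5 (A/T), 6 (G/A), 7 (T/A), 9 (T/A).

7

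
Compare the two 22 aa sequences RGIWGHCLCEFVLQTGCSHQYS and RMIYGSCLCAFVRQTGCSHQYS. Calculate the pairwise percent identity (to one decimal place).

5 positions differ (2, 4, 6, 10, 13), so 17 of 22 match: 17/22 = 77.27%.

77.3%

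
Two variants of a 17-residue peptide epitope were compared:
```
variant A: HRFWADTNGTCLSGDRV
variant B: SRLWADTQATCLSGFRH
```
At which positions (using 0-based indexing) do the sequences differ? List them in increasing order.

Scanning 0-based: 0: H/S; 2: F/L; 7: N/Q; 8: G/A; 14: D/F; 16: V/H.

0, 2, 7, 8, 14, 16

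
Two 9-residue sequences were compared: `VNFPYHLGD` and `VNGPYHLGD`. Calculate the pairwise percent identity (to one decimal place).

88.9%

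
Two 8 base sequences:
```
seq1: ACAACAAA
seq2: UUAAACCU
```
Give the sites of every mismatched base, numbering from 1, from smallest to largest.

1, 2, 5, 6, 7, 8

Scanning 1-based: 1: A/U; 2: C/U; 5: C/A; 6: A/C; 7: A/C; 8: A/U.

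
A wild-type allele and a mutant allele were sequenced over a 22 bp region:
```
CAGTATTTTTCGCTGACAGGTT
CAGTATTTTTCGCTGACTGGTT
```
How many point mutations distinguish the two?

1

Comparing position by position, 1 base differs: 18 (A/T).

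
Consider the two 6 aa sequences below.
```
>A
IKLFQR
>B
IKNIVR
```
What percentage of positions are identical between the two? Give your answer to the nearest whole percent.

3 positions differ (3, 4, 5), so 3 of 6 match: 3/6 = 50%.

50%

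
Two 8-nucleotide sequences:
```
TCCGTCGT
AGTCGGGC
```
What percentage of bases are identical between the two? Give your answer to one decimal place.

Mismatches at positions 1, 2, 3, 4, 5, 6, 8 (1-based): 7 of 8.
Identical positions: 1/8 = 12.5% → 12.5%.

12.5%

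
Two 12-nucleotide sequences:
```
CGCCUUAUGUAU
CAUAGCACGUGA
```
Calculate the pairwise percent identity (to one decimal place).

33.3%

Mismatches at positions 2, 3, 4, 5, 6, 8, 11, 12 (1-based): 8 of 12.
Identical positions: 4/12 = 33.33% → 33.3%.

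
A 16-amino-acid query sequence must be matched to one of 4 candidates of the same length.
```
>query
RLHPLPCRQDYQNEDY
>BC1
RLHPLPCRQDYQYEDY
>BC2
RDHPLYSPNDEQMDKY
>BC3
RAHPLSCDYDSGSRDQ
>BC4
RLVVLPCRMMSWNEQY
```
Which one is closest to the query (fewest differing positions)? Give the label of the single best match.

Hamming distances to query — BC1: 1; BC2: 9; BC3: 9; BC4: 7.
Smallest is BC1 with 1 mismatch.

BC1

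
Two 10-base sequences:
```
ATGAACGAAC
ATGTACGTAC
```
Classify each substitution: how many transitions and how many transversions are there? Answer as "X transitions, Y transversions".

0 transitions, 2 transversions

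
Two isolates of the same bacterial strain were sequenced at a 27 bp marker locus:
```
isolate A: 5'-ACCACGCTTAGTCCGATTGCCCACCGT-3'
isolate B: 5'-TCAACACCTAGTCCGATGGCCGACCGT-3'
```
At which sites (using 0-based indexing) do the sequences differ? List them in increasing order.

0, 2, 5, 7, 17, 21

Scanning 0-based: 0: A/T; 2: C/A; 5: G/A; 7: T/C; 17: T/G; 21: C/G.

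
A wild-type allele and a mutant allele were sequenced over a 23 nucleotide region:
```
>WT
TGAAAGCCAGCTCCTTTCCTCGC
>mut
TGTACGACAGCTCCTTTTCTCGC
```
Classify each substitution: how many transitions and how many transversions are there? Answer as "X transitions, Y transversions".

1 transition, 3 transversions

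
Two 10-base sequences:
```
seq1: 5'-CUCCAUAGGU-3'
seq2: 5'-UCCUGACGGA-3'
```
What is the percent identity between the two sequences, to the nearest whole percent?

7 positions differ (1, 2, 4, 5, 6, 7, 10), so 3 of 10 match: 3/10 = 30%.

30%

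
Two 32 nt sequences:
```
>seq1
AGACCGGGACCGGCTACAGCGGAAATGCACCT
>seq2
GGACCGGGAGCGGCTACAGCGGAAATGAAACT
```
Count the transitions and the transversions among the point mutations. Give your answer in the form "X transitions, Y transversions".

Transitions (purine↔purine or pyrimidine↔pyrimidine): 1 A→G.
Transversions (purine↔pyrimidine): 10 C→G, 28 C→A, 30 C→A.

1 transition, 3 transversions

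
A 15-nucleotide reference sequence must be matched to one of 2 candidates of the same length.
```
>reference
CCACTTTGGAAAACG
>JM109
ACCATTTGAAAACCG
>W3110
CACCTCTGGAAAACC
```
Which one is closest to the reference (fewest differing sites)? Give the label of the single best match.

W3110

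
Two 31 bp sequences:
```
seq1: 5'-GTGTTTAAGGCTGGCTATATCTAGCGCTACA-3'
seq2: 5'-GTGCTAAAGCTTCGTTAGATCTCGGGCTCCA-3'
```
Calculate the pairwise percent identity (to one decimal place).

67.7%

Mismatches at positions 4, 6, 10, 11, 13, 15, 18, 23, 25, 29 (1-based): 10 of 31.
Identical positions: 21/31 = 67.74% → 67.7%.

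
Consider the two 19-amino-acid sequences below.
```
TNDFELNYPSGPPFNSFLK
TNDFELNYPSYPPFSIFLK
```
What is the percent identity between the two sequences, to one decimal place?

Mismatches at positions 11, 15, 16 (1-based): 3 of 19.
Identical positions: 16/19 = 84.21% → 84.2%.

84.2%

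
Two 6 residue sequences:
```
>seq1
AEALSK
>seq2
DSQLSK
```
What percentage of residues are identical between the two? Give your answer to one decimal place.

50.0%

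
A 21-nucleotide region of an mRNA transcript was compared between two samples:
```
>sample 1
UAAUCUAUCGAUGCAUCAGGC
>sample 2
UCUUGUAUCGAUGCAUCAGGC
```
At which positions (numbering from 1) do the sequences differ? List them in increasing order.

2, 3, 5

Scanning 1-based: 2: A/C; 3: A/U; 5: C/G.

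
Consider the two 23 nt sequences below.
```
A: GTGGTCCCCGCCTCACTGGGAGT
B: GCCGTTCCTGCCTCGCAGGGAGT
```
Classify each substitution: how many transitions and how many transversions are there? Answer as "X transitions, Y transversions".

4 transitions, 2 transversions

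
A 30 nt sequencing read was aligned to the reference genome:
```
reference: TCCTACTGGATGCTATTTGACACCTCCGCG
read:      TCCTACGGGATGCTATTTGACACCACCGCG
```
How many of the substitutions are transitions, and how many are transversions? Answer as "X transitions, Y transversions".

0 transitions, 2 transversions

Mismatches (1-based):
base 7: T→G (pyrimidine→purine, transversion)
base 25: T→A (pyrimidine→purine, transversion)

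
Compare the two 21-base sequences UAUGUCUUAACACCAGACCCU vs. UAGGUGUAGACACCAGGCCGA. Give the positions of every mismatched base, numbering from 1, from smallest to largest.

Differences at position 3 (U→G), position 6 (C→G), position 8 (U→A), position 9 (A→G), position 17 (A→G), position 20 (C→G), position 21 (U→A).

3, 6, 8, 9, 17, 20, 21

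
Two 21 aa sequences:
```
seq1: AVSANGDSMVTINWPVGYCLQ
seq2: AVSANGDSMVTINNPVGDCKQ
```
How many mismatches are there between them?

3

Mismatches (1-based): position 14: W→N; position 18: Y→D; position 20: L→K.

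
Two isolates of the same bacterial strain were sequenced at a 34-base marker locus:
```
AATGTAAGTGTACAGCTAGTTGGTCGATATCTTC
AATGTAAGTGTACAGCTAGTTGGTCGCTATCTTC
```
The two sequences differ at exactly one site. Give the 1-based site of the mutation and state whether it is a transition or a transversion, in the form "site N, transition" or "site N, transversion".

site 27, transversion

The sequences differ only at site 27: A→C (purine→pyrimidine), a transversion.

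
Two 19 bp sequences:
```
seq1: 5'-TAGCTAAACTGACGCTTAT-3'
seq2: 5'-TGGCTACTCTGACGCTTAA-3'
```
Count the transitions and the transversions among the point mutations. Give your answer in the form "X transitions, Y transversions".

1 transition, 3 transversions

Mismatches (1-based):
position 2: A→G (purine→purine, transition)
position 7: A→C (purine→pyrimidine, transversion)
position 8: A→T (purine→pyrimidine, transversion)
position 19: T→A (pyrimidine→purine, transversion)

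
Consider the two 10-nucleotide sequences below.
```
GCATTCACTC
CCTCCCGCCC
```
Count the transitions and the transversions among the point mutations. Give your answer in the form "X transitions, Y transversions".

Transitions (purine↔purine or pyrimidine↔pyrimidine): 4 T→C, 5 T→C, 7 A→G, 9 T→C.
Transversions (purine↔pyrimidine): 1 G→C, 3 A→T.

4 transitions, 2 transversions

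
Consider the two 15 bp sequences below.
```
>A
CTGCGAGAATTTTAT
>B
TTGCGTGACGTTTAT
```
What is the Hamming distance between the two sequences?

4

Comparing position by position, 4 bases differ: 1 (C/T), 6 (A/T), 9 (A/C), 10 (T/G).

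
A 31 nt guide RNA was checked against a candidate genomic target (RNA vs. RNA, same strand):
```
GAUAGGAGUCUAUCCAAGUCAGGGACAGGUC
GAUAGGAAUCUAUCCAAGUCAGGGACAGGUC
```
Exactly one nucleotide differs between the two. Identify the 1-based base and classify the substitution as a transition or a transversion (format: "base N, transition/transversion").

The sequences differ only at base 8: G→A (purine→purine), a transition.

base 8, transition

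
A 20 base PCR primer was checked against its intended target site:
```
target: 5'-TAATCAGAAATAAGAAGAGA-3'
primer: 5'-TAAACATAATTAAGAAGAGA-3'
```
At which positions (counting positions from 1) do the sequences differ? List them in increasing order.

Scanning 1-based: 4: T/A; 7: G/T; 10: A/T.

4, 7, 10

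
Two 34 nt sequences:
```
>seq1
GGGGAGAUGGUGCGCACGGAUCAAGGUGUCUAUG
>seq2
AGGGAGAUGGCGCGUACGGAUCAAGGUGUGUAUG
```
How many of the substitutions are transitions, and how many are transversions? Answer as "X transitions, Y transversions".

3 transitions, 1 transversion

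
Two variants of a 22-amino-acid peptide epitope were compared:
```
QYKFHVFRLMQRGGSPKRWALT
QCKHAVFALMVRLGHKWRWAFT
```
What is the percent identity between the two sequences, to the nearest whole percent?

55%

10 positions differ (2, 4, 5, 8, 11, 13, 15, 16, 17, 21), so 12 of 22 match: 12/22 = 54.55%.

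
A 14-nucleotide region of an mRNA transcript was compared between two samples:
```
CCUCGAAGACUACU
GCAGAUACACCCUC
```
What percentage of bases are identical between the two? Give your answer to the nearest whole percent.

10 positions differ (1, 3, 4, 5, 6, 8, 11, 12, 13, 14), so 4 of 14 match: 4/14 = 28.57%.

29%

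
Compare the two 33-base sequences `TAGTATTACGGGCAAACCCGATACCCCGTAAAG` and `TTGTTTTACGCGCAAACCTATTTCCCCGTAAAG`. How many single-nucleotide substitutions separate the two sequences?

7

Comparing position by position, 7 bases differ: 2 (A/T), 5 (A/T), 11 (G/C), 19 (C/T), 20 (G/A), 21 (A/T), 23 (A/T).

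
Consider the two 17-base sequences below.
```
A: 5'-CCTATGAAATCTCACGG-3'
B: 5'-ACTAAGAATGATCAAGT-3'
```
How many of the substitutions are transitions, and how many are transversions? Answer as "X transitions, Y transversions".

0 transitions, 7 transversions

Transitions (purine↔purine or pyrimidine↔pyrimidine): none.
Transversions (purine↔pyrimidine): 1 C→A, 5 T→A, 9 A→T, 10 T→G, 11 C→A, 15 C→A, 17 G→T.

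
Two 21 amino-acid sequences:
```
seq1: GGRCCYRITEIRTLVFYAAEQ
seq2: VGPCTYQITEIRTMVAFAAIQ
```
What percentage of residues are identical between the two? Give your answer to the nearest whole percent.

Mismatches at positions 1, 3, 5, 7, 14, 16, 17, 20 (1-based): 8 of 21.
Identical positions: 13/21 = 61.9% → 62%.

62%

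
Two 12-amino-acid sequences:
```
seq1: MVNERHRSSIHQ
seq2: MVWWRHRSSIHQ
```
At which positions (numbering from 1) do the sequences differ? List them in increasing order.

Differences at position 3 (N→W), position 4 (E→W).

3, 4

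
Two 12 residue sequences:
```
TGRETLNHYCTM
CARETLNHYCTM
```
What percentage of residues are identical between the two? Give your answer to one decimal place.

83.3%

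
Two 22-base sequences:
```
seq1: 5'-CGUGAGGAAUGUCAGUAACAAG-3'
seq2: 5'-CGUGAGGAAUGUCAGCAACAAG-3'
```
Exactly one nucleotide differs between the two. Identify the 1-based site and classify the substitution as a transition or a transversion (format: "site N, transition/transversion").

site 16, transition

The sequences differ only at site 16: U→C (pyrimidine→pyrimidine), a transition.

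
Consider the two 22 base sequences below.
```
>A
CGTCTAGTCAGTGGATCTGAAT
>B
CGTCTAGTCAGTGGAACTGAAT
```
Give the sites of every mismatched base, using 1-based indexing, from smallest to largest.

16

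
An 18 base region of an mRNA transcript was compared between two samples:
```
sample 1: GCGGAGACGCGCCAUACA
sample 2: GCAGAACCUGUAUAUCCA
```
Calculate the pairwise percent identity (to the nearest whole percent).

50%

Mismatches at positions 3, 6, 7, 9, 10, 11, 12, 13, 16 (1-based): 9 of 18.
Identical positions: 9/18 = 50% → 50%.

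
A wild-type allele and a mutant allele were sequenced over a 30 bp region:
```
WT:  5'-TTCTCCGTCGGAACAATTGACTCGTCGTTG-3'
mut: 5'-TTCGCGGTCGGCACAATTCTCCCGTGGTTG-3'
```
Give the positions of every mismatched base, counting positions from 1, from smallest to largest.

4, 6, 12, 19, 20, 22, 26

Differences at position 4 (T→G), position 6 (C→G), position 12 (A→C), position 19 (G→C), position 20 (A→T), position 22 (T→C), position 26 (C→G).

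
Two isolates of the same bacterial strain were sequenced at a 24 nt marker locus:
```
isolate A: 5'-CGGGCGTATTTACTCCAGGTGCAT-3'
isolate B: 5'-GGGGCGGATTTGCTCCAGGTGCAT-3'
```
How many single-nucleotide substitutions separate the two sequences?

Comparing position by position, 3 positions differ: 1 (C/G), 7 (T/G), 12 (A/G).

3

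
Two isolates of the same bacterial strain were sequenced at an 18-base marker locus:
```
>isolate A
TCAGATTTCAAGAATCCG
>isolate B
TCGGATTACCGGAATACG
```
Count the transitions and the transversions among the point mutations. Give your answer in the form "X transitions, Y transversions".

Transitions (purine↔purine or pyrimidine↔pyrimidine): 3 A→G, 11 A→G.
Transversions (purine↔pyrimidine): 8 T→A, 10 A→C, 16 C→A.

2 transitions, 3 transversions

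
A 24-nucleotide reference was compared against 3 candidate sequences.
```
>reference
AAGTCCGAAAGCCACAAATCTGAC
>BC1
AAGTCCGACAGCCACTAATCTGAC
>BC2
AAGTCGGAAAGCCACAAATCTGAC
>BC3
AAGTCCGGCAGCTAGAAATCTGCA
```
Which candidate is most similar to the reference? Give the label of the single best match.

BC2

Hamming distances to reference — BC1: 2; BC2: 1; BC3: 6.
Smallest is BC2 with 1 mismatch.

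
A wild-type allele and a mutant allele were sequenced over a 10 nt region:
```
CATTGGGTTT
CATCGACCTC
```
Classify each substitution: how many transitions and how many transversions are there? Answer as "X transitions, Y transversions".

Mismatches (1-based):
base 4: T→C (pyrimidine→pyrimidine, transition)
base 6: G→A (purine→purine, transition)
base 7: G→C (purine→pyrimidine, transversion)
base 8: T→C (pyrimidine→pyrimidine, transition)
base 10: T→C (pyrimidine→pyrimidine, transition)

4 transitions, 1 transversion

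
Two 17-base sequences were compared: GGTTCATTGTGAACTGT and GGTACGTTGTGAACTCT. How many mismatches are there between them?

Comparing position by position, 3 bases differ: 4 (T/A), 6 (A/G), 16 (G/C).

3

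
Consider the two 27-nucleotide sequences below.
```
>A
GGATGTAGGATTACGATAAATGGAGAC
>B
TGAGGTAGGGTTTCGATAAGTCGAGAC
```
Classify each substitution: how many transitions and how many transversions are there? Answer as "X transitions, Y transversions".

2 transitions, 4 transversions

Mismatches (1-based):
base 1: G→T (purine→pyrimidine, transversion)
base 4: T→G (pyrimidine→purine, transversion)
base 10: A→G (purine→purine, transition)
base 13: A→T (purine→pyrimidine, transversion)
base 20: A→G (purine→purine, transition)
base 22: G→C (purine→pyrimidine, transversion)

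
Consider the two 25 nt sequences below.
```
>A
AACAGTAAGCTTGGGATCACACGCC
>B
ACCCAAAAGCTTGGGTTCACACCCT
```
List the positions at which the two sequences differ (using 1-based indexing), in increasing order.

Scanning 1-based: 2: A/C; 4: A/C; 5: G/A; 6: T/A; 16: A/T; 23: G/C; 25: C/T.

2, 4, 5, 6, 16, 23, 25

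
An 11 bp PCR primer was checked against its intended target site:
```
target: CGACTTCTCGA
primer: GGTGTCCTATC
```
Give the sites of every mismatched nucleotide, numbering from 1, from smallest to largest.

Differences at site 1 (C→G), site 3 (A→T), site 4 (C→G), site 6 (T→C), site 9 (C→A), site 10 (G→T), site 11 (A→C).

1, 3, 4, 6, 9, 10, 11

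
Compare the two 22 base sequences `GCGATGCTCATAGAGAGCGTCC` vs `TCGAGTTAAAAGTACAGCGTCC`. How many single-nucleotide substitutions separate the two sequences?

10

The sequences differ at bases 1, 5, 6, 7, 8, 9, 11, 12, 13, 15 (1-based) — 10 in total.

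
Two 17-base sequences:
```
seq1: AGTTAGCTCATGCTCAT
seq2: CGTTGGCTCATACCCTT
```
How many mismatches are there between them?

5

Comparing position by position, 5 bases differ: 1 (A/C), 5 (A/G), 12 (G/A), 14 (T/C), 16 (A/T).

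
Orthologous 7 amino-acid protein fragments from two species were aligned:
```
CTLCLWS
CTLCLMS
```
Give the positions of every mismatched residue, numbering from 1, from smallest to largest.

6

Scanning 1-based: 6: W/M.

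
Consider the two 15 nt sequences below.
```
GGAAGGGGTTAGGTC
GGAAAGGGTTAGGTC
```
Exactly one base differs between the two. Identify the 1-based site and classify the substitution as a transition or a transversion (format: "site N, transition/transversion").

site 5, transition

The sequences differ only at site 5: G→A (purine→purine), a transition.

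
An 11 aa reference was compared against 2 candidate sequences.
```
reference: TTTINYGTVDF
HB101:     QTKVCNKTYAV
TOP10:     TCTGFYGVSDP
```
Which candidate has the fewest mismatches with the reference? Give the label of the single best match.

TOP10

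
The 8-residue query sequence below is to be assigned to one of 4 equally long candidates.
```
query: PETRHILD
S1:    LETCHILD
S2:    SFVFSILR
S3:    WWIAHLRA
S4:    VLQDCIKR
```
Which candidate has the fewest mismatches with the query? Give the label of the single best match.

S1

S1 differs at 2 residues; S2 differs at 6 residues; S3 differs at 7 residues; S4 differs at 7 residues. The closest is S1.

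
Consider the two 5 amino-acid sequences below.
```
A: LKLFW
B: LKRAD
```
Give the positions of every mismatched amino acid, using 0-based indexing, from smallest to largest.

Scanning 0-based: 2: L/R; 3: F/A; 4: W/D.

2, 3, 4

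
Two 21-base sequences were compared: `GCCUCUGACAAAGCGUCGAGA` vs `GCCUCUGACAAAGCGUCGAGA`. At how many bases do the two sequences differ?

No positions differ; the sequences are identical.

0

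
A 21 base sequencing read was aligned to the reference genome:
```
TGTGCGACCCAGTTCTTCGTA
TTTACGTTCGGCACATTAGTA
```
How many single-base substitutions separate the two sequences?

11

The sequences differ at sites 2, 4, 7, 8, 10, 11, 12, 13, 14, 15, 18 (1-based) — 11 in total.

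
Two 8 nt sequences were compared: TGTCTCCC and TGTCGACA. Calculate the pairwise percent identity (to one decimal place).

3 positions differ (5, 6, 8), so 5 of 8 match: 5/8 = 62.5%.

62.5%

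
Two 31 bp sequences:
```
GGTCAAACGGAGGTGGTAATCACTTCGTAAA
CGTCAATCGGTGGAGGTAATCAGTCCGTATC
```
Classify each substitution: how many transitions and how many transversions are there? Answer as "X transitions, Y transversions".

1 transition, 7 transversions

Transitions (purine↔purine or pyrimidine↔pyrimidine): 25 T→C.
Transversions (purine↔pyrimidine): 1 G→C, 7 A→T, 11 A→T, 14 T→A, 23 C→G, 30 A→T, 31 A→C.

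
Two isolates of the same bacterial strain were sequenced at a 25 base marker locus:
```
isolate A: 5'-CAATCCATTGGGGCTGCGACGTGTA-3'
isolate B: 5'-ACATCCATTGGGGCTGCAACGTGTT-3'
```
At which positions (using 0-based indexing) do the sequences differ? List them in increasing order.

0, 1, 17, 24

Differences at position 0 (C→A), position 1 (A→C), position 17 (G→A), position 24 (A→T).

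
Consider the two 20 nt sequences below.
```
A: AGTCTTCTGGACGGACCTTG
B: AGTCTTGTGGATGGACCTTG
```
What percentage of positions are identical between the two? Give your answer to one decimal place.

2 positions differ (7, 12), so 18 of 20 match: 18/20 = 90%.

90.0%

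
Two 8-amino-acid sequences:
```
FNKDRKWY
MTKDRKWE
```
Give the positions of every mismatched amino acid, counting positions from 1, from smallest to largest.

1, 2, 8

Scanning 1-based: 1: F/M; 2: N/T; 8: Y/E.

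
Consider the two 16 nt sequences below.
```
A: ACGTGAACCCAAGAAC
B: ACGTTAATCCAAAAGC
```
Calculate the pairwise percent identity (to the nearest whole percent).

75%

4 positions differ (5, 8, 13, 15), so 12 of 16 match: 12/16 = 75%.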